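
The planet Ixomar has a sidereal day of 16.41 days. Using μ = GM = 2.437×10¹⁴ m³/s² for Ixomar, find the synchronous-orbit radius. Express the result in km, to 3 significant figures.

T = 16.41 days = 1.418×10⁶ s.
A synchronous orbit has period T, so by Kepler's third law a = (μT²/4π²)^(1/3).
μT²/4π² = 2.437×10¹⁴ × (1.418×10⁶)² / 39.48 = 1.241×10²⁵ m³.
a = 2.315×10⁸ m = 2.3152×10⁵ km.

r_sync ≈ 2.32×10⁵ km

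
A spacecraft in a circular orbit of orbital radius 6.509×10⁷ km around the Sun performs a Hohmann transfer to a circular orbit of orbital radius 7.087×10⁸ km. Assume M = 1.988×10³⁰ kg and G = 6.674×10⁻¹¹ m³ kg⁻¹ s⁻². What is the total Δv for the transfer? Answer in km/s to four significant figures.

Δv_total ≈ 24.03 km/s

μ = GM = 6.674×10⁻¹¹ × 1.988×10³⁰ = 1.327×10²⁰ m³/s².
r₁ = 6.509×10⁷ km = 6.509×10¹⁰ m.
r₂ = 7.087×10⁸ km = 7.087×10¹¹ m.
Transfer ellipse a_t = (r₁ + r₂)/2 = 3.869×10¹¹ m.
At r₁: circular v_c1 = √(μ/r₁) = 45150 m/s; transfer-perihelion v_p = √[μ(2/r₁ − 1/a_t)] = 61110 m/s.
Δv₁ = v_p − v_c1 = 15960 m/s.
At r₂: circular v_c2 = √(μ/r₂) = 13680 m/s; transfer-aphelion v_a = √[μ(2/r₂ − 1/a_t)] = 5612 m/s.
Δv₂ = v_c2 − v_a = 8070 m/s.
Total Δv = Δv₁ + Δv₂ = 24030 m/s = 24.03 km/s.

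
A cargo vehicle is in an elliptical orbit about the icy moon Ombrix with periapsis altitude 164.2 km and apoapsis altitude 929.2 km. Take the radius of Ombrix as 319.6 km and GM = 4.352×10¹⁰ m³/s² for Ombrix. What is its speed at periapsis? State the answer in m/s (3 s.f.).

r_p = 319.6 + 164.2 = 483.80 km = 4.8380×10⁵ m.
r_a = 319.6 + 929.2 = 1248.8 km = 1.2488×10⁶ m.
Semi-major axis a = (r_p + r_a)/2 = 866.30 km = 8.663×10⁵ m.
Vis-viva: v² = μ(2/r − 1/a) = 4.352×10¹⁰ × (4.134×10⁻⁶ − 1.154×10⁻⁶) = 1.297×10⁵ m²/s².
v = 360.1 m/s.

v ≈ 360 m/s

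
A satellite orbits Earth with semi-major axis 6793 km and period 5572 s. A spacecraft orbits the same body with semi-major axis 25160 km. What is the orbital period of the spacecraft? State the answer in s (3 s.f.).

T₂ ≈ 39700 s

Kepler's third law: T² ∝ a³, so T₂ = T₁ (a₂/a₁)^(3/2).
a₂/a₁ = 3.704, (a₂/a₁)^(3/2) = 7.128.
T₂ = 5572 × 7.128 = 39720 s.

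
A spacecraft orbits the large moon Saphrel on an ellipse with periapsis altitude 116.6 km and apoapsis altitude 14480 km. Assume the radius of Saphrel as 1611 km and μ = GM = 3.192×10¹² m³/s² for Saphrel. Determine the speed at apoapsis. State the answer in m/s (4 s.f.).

v ≈ 196.1 m/s

r_p = 1611 + 116.6 = 1727.6 km = 1.7276×10⁶ m.
r_a = 1611 + 14480 = 16091 km = 1.6091×10⁷ m.
Semi-major axis a = (r_p + r_a)/2 = 8909.3 km = 8.909×10⁶ m.
Vis-viva: v² = μ(2/r − 1/a) = 3.192×10¹² × (1.243×10⁻⁷ − 1.122×10⁻⁷) = 3.847×10⁴ m²/s².
v = 196.1 m/s.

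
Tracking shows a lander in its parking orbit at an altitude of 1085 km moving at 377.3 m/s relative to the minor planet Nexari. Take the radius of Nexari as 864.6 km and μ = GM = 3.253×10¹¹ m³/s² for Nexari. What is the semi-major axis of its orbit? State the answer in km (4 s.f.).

a ≈ 1700 km

r = 864.6 + 1085 = 1949.6 km = 1.950×10⁶ m.
Specific orbital energy ε = v²/2 − μ/r = (377.3)²/2 − 3.253×10¹¹/1.950×10⁶ = -9.568×10⁴ J/kg.
Since ε = −μ/(2a), a = −μ/(2ε) = 1.700×10⁶ m = 1700.0 km.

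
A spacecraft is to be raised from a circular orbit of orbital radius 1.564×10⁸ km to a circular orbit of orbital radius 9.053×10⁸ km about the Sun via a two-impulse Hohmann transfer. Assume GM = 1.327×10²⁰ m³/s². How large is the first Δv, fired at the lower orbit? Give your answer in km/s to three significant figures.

Δv ≈ 8.91 km/s

r₁ = 1.564×10⁸ km = 1.564×10¹¹ m.
r₂ = 9.053×10⁸ km = 9.053×10¹¹ m.
Transfer ellipse a_t = (r₁ + r₂)/2 = 5.308×10¹¹ m.
At r₁: circular v_c1 = √(μ/r₁) = 29130 m/s; transfer-perihelion v_p = √[μ(2/r₁ − 1/a_t)] = 38040 m/s.
Δv₁ = v_p − v_c1 = 8910 m/s.
= 8.910 km/s.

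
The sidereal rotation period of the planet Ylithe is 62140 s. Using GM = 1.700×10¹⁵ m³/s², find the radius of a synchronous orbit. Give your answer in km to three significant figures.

A synchronous orbit has period T, so by Kepler's third law a = (μT²/4π²)^(1/3).
μT²/4π² = 1.700×10¹⁵ × (6.214×10⁴)² / 39.48 = 1.663×10²³ m³.
a = 5.499×10⁷ m = 54989 km.

r_sync ≈ 55000 km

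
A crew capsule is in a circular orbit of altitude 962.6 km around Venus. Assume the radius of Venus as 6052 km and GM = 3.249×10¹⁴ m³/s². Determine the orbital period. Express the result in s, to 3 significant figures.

T ≈ 6480 s

r = 6052 + 962.6 = 7014.6 km = 7.0146×10⁶ m.
Kepler's third law: T = 2π√(r³/μ) = 2π√((7.015×10⁶)³ / 3.249×10¹⁴).
r³/μ = 1.062×10⁶ s², so T = 2π × 1.031×10³ = 6.476×10³ s.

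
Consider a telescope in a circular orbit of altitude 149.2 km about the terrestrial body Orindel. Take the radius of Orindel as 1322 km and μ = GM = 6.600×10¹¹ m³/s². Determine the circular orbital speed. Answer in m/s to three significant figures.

r = 1322 + 149.2 = 1471.2 km = 1.4712×10⁶ m.
For a circular orbit v = √(μ/r) = √(6.600×10¹¹ / 1.471×10⁶) = √(4.486×10⁵) = 669.8 m/s.

v ≈ 670 m/s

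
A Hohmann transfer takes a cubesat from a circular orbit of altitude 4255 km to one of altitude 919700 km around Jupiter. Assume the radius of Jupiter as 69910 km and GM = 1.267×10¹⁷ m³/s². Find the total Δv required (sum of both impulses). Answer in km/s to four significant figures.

r₁ = 69910 + 4255 = 74165 km = 7.4165×10⁷ m.
r₂ = 69910 + 919700 = 989610 km = 9.8961×10⁸ m.
Transfer ellipse a_t = (r₁ + r₂)/2 = 5.319×10⁸ m.
At r₁: circular v_c1 = √(μ/r₁) = 41330 m/s; transfer-perijove v_p = √[μ(2/r₁ − 1/a_t)] = 56380 m/s.
Δv₁ = v_p − v_c1 = 15050 m/s.
At r₂: circular v_c2 = √(μ/r₂) = 11320 m/s; transfer-apojove v_a = √[μ(2/r₂ − 1/a_t)] = 4225 m/s.
Δv₂ = v_c2 − v_a = 7090 m/s.
Total Δv = Δv₁ + Δv₂ = 22140 m/s = 22.14 km/s.

Δv_total ≈ 22.14 km/s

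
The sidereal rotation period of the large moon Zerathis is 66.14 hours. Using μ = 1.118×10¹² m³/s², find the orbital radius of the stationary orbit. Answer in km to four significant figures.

T = 66.14 hours = 2.381×10⁵ s.
A synchronous orbit has period T, so by Kepler's third law a = (μT²/4π²)^(1/3).
μT²/4π² = 1.118×10¹² × (2.381×10⁵)² / 39.48 = 1.606×10²¹ m³.
a = 1.171×10⁷ m = 11710 km.

r_sync ≈ 11710 km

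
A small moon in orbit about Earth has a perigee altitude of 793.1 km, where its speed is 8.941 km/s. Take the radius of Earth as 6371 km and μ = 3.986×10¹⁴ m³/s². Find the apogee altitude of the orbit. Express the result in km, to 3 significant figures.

r_p = 6371 + 793.1 = 7164.1 km = 7.164×10⁶ m.
Specific energy ε = v²/2 − μ/r = -1.567×10⁷ J/kg, so a = −μ/(2ε) = 1.272×10⁷ m.
The apsides satisfy r_p + r_a = 2a, so the apogee radius is 2a − r_p = 1.828×10⁷ m = 18277 km.
Apogee altitude = 18277 − 6371 = 11906 km.

apogee altitude ≈ 11900 km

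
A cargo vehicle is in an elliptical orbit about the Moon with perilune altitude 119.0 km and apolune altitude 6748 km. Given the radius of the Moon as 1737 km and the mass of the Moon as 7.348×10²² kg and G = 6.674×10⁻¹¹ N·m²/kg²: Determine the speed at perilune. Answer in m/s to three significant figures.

μ = GM = 6.674×10⁻¹¹ × 7.348×10²² = 4.904×10¹² m³/s².
r_p = 1737 + 119.0 = 1856.0 km = 1.8560×10⁶ m.
r_a = 1737 + 6748 = 8485.0 km = 8.4850×10⁶ m.
Semi-major axis a = (r_p + r_a)/2 = 5170.5 km = 5.170×10⁶ m.
Vis-viva: v² = μ(2/r − 1/a) = 4.904×10¹² × (1.078×10⁻⁶ − 1.934×10⁻⁷) = 4.336×10⁶ m²/s².
v = 2082 m/s.

v ≈ 2080 m/s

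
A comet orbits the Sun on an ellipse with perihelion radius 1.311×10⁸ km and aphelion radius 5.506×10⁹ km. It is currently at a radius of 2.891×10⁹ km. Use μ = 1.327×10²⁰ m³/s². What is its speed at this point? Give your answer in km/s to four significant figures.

v ≈ 6.687 km/s

Semi-major axis a = (r_p + r_a)/2 = 2.8186×10⁹ km = 2.819×10¹² m.
Vis-viva: v² = μ(2/r − 1/a) = 1.327×10²⁰ × (6.918×10⁻¹³ − 3.548×10⁻¹³) = 4.472×10⁷ m²/s².
v = 6687 m/s = 6.687 km/s.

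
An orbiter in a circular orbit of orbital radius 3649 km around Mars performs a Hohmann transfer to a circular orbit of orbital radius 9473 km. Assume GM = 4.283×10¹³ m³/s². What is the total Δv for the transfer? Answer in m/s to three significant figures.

r₁ = 3649 km = 3.649×10⁶ m.
r₂ = 9473 km = 9.473×10⁶ m.
Transfer ellipse a_t = (r₁ + r₂)/2 = 6.561×10⁶ m.
At r₁: circular v_c1 = √(μ/r₁) = 3426 m/s; transfer-periapsis v_p = √[μ(2/r₁ − 1/a_t)] = 4117 m/s.
Δv₁ = v_p − v_c1 = 690.7 m/s.
At r₂: circular v_c2 = √(μ/r₂) = 2126 m/s; transfer-apoapsis v_a = √[μ(2/r₂ − 1/a_t)] = 1586 m/s.
Δv₂ = v_c2 − v_a = 540.6 m/s.
Total Δv = Δv₁ + Δv₂ = 1231 m/s.

Δv_total ≈ 1230 m/s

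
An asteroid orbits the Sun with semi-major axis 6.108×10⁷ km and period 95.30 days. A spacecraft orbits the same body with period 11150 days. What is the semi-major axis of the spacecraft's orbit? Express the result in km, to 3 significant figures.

Kepler's third law: a³ ∝ T², so a₂ = a₁ (T₂/T₁)^(2/3).
T₂/T₁ = 117.0, (T₂/T₁)^(2/3) = 23.92.
a₂ = 6.108×10⁷ × 23.92 = 1.461×10⁹ km.

a₂ ≈ 1.46×10⁹ km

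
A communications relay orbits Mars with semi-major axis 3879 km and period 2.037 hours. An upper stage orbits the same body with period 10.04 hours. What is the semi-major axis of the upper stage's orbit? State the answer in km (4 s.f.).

Kepler's third law: a³ ∝ T², so a₂ = a₁ (T₂/T₁)^(2/3).
T₂/T₁ = 4.929, (T₂/T₁)^(2/3) = 2.896.
a₂ = 3879 × 2.896 = 11230 km.

a₂ ≈ 11230 km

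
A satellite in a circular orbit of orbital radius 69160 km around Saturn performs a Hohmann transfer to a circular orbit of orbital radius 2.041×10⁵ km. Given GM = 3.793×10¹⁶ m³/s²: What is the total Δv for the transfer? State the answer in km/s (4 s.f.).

Δv_total ≈ 9.137 km/s

r₁ = 69160 km = 6.916×10⁷ m.
r₂ = 2.041×10⁵ km = 2.041×10⁸ m.
Transfer ellipse a_t = (r₁ + r₂)/2 = 1.366×10⁸ m.
At r₁: circular v_c1 = √(μ/r₁) = 23420 m/s; transfer-perikrone v_p = √[μ(2/r₁ − 1/a_t)] = 28620 m/s.
Δv₁ = v_p − v_c1 = 5204 m/s.
At r₂: circular v_c2 = √(μ/r₂) = 13630 m/s; transfer-apokrone v_a = √[μ(2/r₂ − 1/a_t)] = 9699 m/s.
Δv₂ = v_c2 − v_a = 3933 m/s.
Total Δv = Δv₁ + Δv₂ = 9137 m/s = 9.137 km/s.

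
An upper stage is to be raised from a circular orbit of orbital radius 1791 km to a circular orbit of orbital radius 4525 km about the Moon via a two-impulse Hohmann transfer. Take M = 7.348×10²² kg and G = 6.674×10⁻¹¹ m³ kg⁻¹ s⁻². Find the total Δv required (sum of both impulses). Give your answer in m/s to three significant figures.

Δv_total ≈ 583 m/s

μ = GM = 6.674×10⁻¹¹ × 7.348×10²² = 4.904×10¹² m³/s².
r₁ = 1791 km = 1.791×10⁶ m.
r₂ = 4525 km = 4.525×10⁶ m.
Transfer ellipse a_t = (r₁ + r₂)/2 = 3.158×10⁶ m.
At r₁: circular v_c1 = √(μ/r₁) = 1655 m/s; transfer-perilune v_p = √[μ(2/r₁ − 1/a_t)] = 1981 m/s.
Δv₁ = v_p − v_c1 = 326.0 m/s.
At r₂: circular v_c2 = √(μ/r₂) = 1041 m/s; transfer-apolune v_a = √[μ(2/r₂ − 1/a_t)] = 784.0 m/s.
Δv₂ = v_c2 − v_a = 257.1 m/s.
Total Δv = Δv₁ + Δv₂ = 583.1 m/s.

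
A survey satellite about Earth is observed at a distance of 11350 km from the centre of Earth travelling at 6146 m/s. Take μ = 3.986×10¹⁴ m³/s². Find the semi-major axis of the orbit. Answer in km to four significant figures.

a ≈ 12280 km

r = 1.135×10⁷ m.
Specific orbital energy ε = v²/2 − μ/r = (6146)²/2 − 3.986×10¹⁴/1.135×10⁷ = -1.623×10⁷ J/kg.
Since ε = −μ/(2a), a = −μ/(2ε) = 1.228×10⁷ m = 12278 km.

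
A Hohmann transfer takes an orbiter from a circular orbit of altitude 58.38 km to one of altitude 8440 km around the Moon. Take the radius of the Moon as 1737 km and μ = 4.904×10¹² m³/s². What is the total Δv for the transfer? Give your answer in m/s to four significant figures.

Δv_total ≈ 816.2 m/s

r₁ = 1737 + 58.38 = 1795.4 km = 1.7954×10⁶ m.
r₂ = 1737 + 8440 = 10177 km = 1.0177×10⁷ m.
Transfer ellipse a_t = (r₁ + r₂)/2 = 5.986×10⁶ m.
At r₁: circular v_c1 = √(μ/r₁) = 1653 m/s; transfer-perilune v_p = √[μ(2/r₁ − 1/a_t)] = 2155 m/s.
Δv₁ = v_p − v_c1 = 502.2 m/s.
At r₂: circular v_c2 = √(μ/r₂) = 694.2 m/s; transfer-apolune v_a = √[μ(2/r₂ − 1/a_t)] = 380.2 m/s.
Δv₂ = v_c2 − v_a = 314.0 m/s.
Total Δv = Δv₁ + Δv₂ = 816.2 m/s.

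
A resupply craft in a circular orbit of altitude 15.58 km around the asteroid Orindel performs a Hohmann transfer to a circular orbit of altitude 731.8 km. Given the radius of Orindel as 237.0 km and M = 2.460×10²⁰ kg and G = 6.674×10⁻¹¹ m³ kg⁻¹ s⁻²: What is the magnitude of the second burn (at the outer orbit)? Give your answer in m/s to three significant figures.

μ = GM = 6.674×10⁻¹¹ × 2.460×10²⁰ = 1.642×10¹⁰ m³/s².
r₁ = 237.0 + 15.58 = 252.58 km = 2.5258×10⁵ m.
r₂ = 237.0 + 731.8 = 968.80 km = 9.6880×10⁵ m.
Transfer ellipse a_t = (r₁ + r₂)/2 = 6.107×10⁵ m.
At r₁: circular v_c1 = √(μ/r₁) = 255.0 m/s; transfer-periapsis v_p = √[μ(2/r₁ − 1/a_t)] = 321.1 m/s.
At r₂: circular v_c2 = √(μ/r₂) = 130.2 m/s; transfer-apoapsis v_a = √[μ(2/r₂ − 1/a_t)] = 83.72 m/s.
Δv₂ = v_c2 − v_a = 46.46 m/s.

Δv ≈ 46.5 m/s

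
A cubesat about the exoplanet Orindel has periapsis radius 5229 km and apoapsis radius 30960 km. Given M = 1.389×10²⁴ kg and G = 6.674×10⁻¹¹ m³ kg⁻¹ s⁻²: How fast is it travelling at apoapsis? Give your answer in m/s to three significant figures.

μ = GM = 6.674×10⁻¹¹ × 1.389×10²⁴ = 9.270×10¹³ m³/s².
Semi-major axis a = (r_p + r_a)/2 = 18094 km = 1.809×10⁷ m.
Vis-viva: v² = μ(2/r − 1/a) = 9.270×10¹³ × (6.460×10⁻⁸ − 5.527×10⁻⁸) = 8.653×10⁵ m²/s².
v = 930.2 m/s.

v ≈ 930 m/s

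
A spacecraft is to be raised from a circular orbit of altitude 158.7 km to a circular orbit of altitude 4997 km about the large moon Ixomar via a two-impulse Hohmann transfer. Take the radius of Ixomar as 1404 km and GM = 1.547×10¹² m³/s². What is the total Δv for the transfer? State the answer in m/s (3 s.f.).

Δv_total ≈ 450 m/s

r₁ = 1404 + 158.7 = 1562.7 km = 1.5627×10⁶ m.
r₂ = 1404 + 4997 = 6401.0 km = 6.4010×10⁶ m.
Transfer ellipse a_t = (r₁ + r₂)/2 = 3.982×10⁶ m.
At r₁: circular v_c1 = √(μ/r₁) = 995.0 m/s; transfer-periapsis v_p = √[μ(2/r₁ − 1/a_t)] = 1262 m/s.
Δv₁ = v_p − v_c1 = 266.5 m/s.
At r₂: circular v_c2 = √(μ/r₂) = 491.6 m/s; transfer-apoapsis v_a = √[μ(2/r₂ − 1/a_t)] = 308.0 m/s.
Δv₂ = v_c2 − v_a = 183.6 m/s.
Total Δv = Δv₁ + Δv₂ = 450.2 m/s.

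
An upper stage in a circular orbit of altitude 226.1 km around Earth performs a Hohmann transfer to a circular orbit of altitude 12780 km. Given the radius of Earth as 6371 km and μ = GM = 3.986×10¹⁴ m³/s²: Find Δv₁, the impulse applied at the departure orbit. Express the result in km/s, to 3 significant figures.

Δv ≈ 1.71 km/s

r₁ = 6371 + 226.1 = 6597.1 km = 6.5971×10⁶ m.
r₂ = 6371 + 12780 = 19151 km = 1.9151×10⁷ m.
Transfer ellipse a_t = (r₁ + r₂)/2 = 1.287×10⁷ m.
At r₁: circular v_c1 = √(μ/r₁) = 7773 m/s; transfer-perigee v_p = √[μ(2/r₁ − 1/a_t)] = 9480 m/s.
Δv₁ = v_p − v_c1 = 1707 m/s.
= 1.707 km/s.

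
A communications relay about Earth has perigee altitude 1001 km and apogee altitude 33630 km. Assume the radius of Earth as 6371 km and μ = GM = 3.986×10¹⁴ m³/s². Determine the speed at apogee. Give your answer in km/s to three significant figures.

r_p = 6371 + 1001 = 7372.0 km = 7.3720×10⁶ m.
r_a = 6371 + 33630 = 40001 km = 4.0001×10⁷ m.
Semi-major axis a = (r_p + r_a)/2 = 23686 km = 2.369×10⁷ m.
Vis-viva: v² = μ(2/r − 1/a) = 3.986×10¹⁴ × (5.000×10⁻⁸ − 4.222×10⁻⁸) = 3.101×10⁶ m²/s².
v = 1761 m/s = 1.761 km/s.

v ≈ 1.76 km/s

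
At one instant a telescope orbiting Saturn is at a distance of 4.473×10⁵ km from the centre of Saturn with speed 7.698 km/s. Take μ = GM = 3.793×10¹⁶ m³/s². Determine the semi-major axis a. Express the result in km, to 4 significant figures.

r = 4.473×10⁸ m.
Specific orbital energy ε = v²/2 − μ/r = (7698)²/2 − 3.793×10¹⁶/4.473×10⁸ = -5.517×10⁷ J/kg.
Since ε = −μ/(2a), a = −μ/(2ε) = 3.438×10⁸ m = 3.4377×10⁵ km.

a ≈ 3.438×10⁵ km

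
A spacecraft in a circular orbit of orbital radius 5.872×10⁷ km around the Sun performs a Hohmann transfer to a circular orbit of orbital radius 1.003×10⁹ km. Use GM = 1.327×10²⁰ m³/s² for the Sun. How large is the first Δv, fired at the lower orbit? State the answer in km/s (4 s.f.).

Δv ≈ 17.81 km/s

r₁ = 5.872×10⁷ km = 5.872×10¹⁰ m.
r₂ = 1.003×10⁹ km = 1.003×10¹² m.
Transfer ellipse a_t = (r₁ + r₂)/2 = 5.309×10¹¹ m.
At r₁: circular v_c1 = √(μ/r₁) = 47540 m/s; transfer-perihelion v_p = √[μ(2/r₁ − 1/a_t)] = 65340 m/s.
Δv₁ = v_p − v_c1 = 17810 m/s.
= 17.81 km/s.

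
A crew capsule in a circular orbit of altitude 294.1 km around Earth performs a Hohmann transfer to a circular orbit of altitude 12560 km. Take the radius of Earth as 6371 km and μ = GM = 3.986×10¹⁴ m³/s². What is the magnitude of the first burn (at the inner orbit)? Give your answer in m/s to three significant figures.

Δv ≈ 1670 m/s

r₁ = 6371 + 294.1 = 6665.1 km = 6.6651×10⁶ m.
r₂ = 6371 + 12560 = 18931 km = 1.8931×10⁷ m.
Transfer ellipse a_t = (r₁ + r₂)/2 = 1.280×10⁷ m.
At r₁: circular v_c1 = √(μ/r₁) = 7733 m/s; transfer-perigee v_p = √[μ(2/r₁ − 1/a_t)] = 9405 m/s.
Δv₁ = v_p − v_c1 = 1672 m/s.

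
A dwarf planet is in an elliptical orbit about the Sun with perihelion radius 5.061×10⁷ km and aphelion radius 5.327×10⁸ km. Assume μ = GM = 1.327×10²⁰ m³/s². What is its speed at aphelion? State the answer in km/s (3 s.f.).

Semi-major axis a = (r_p + r_a)/2 = 2.9166×10⁸ km = 2.917×10¹¹ m.
Vis-viva: v² = μ(2/r − 1/a) = 1.327×10²⁰ × (3.754×10⁻¹² − 3.429×10⁻¹²) = 4.323×10⁷ m²/s².
v = 6575 m/s = 6.575 km/s.

v ≈ 6.57 km/s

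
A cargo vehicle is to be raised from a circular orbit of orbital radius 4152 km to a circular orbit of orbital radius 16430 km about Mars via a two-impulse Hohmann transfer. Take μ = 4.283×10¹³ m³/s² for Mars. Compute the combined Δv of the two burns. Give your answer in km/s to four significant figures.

Δv_total ≈ 1.435 km/s

r₁ = 4152 km = 4.152×10⁶ m.
r₂ = 16430 km = 1.643×10⁷ m.
Transfer ellipse a_t = (r₁ + r₂)/2 = 1.029×10⁷ m.
At r₁: circular v_c1 = √(μ/r₁) = 3212 m/s; transfer-periapsis v_p = √[μ(2/r₁ − 1/a_t)] = 4058 m/s.
Δv₁ = v_p − v_c1 = 846.4 m/s.
At r₂: circular v_c2 = √(μ/r₂) = 1615 m/s; transfer-apoapsis v_a = √[μ(2/r₂ − 1/a_t)] = 1026 m/s.
Δv₂ = v_c2 − v_a = 589.0 m/s.
Total Δv = Δv₁ + Δv₂ = 1435 m/s = 1.435 km/s.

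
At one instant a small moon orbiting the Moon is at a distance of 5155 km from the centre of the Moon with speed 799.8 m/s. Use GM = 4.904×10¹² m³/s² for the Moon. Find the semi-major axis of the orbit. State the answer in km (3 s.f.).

a ≈ 3880 km

r = 5.155×10⁶ m.
Specific orbital energy ε = v²/2 − μ/r = (799.8)²/2 − 4.904×10¹²/5.155×10⁶ = -6.315×10⁵ J/kg.
Since ε = −μ/(2a), a = −μ/(2ε) = 3.883×10⁶ m = 3883.0 km.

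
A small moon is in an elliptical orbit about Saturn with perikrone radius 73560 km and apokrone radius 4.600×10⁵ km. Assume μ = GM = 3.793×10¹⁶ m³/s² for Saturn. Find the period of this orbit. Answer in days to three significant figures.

T ≈ 1.63 days

Semi-major axis a = (r_p + r_a)/2 = (73560 + 4.6000×10⁵)/2 = 2.6678×10⁵ km = 2.668×10⁸ m.
By Kepler's third law T = 2π√(a³/μ) = 2π × 2.237×10⁴ = 1.406×10⁵ s.
= 1.627 days.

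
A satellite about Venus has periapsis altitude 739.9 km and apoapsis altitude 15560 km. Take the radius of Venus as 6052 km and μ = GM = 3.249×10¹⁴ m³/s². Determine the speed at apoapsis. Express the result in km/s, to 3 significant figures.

v ≈ 2.68 km/s

r_p = 6052 + 739.9 = 6791.9 km = 6.7919×10⁶ m.
r_a = 6052 + 15560 = 21612 km = 2.1612×10⁷ m.
Semi-major axis a = (r_p + r_a)/2 = 14202 km = 1.420×10⁷ m.
Vis-viva: v² = μ(2/r − 1/a) = 3.249×10¹⁴ × (9.254×10⁻⁸ − 7.041×10⁻⁸) = 7.189×10⁶ m²/s².
v = 2681 m/s = 2.681 km/s.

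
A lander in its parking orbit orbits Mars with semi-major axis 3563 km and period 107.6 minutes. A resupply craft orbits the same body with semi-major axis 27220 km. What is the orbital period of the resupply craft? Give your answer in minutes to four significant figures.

T₂ ≈ 2272 minutes

Kepler's third law: T² ∝ a³, so T₂ = T₁ (a₂/a₁)^(3/2).
a₂/a₁ = 7.640, (a₂/a₁)^(3/2) = 21.12.
T₂ = 107.6 × 21.12 = 2272 minutes.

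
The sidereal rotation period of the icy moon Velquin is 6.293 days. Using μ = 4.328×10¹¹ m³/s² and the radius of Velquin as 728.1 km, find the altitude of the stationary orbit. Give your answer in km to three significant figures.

h_sync ≈ 14100 km

T = 6.293 days = 5.437×10⁵ s.
A synchronous orbit has period T, so by Kepler's third law a = (μT²/4π²)^(1/3).
μT²/4π² = 4.328×10¹¹ × (5.437×10⁵)² / 39.48 = 3.241×10²¹ m³.
a = 1.480×10⁷ m = 14799 km.
Altitude h = a − R = 14799 − 728.1 = 14071 km.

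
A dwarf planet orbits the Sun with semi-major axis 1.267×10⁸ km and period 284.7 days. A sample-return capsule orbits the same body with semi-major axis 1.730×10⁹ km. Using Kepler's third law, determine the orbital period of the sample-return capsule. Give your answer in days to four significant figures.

T₂ ≈ 14360 days

Kepler's third law: T² ∝ a³, so T₂ = T₁ (a₂/a₁)^(3/2).
a₂/a₁ = 13.65, (a₂/a₁)^(3/2) = 50.46.
T₂ = 284.7 × 50.46 = 14360 days.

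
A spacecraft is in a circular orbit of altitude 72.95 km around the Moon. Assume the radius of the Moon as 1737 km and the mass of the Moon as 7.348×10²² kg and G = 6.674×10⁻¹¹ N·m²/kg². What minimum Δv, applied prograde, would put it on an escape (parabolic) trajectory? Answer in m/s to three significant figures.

Δv ≈ 682 m/s

μ = GM = 6.674×10⁻¹¹ × 7.348×10²² = 4.904×10¹² m³/s².
r = 1737 + 72.95 = 1810.0 km = 1.8100×10⁶ m.
Circular speed v_c = √(μ/r) = 1646 m/s.
Escape speed v_esc = √(2μ/r) = √2 × v_c = 2328 m/s.
Δv = v_esc − v_c = 681.8 m/s.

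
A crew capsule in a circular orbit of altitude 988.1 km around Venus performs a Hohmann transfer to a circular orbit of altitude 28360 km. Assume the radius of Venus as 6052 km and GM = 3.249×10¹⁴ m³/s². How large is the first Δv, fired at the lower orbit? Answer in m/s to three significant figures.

r₁ = 6052 + 988.1 = 7040.1 km = 7.0401×10⁶ m.
r₂ = 6052 + 28360 = 34412 km = 3.4412×10⁷ m.
Transfer ellipse a_t = (r₁ + r₂)/2 = 2.073×10⁷ m.
At r₁: circular v_c1 = √(μ/r₁) = 6793 m/s; transfer-periapsis v_p = √[μ(2/r₁ − 1/a_t)] = 8754 m/s.
Δv₁ = v_p − v_c1 = 1960 m/s.

Δv ≈ 1960 m/s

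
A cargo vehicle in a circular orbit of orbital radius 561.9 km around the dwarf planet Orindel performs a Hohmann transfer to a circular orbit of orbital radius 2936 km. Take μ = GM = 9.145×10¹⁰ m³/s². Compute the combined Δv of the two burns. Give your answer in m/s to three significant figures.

Δv_total ≈ 196 m/s

r₁ = 561.9 km = 5.619×10⁵ m.
r₂ = 2936 km = 2.936×10⁶ m.
Transfer ellipse a_t = (r₁ + r₂)/2 = 1.749×10⁶ m.
At r₁: circular v_c1 = √(μ/r₁) = 403.4 m/s; transfer-periapsis v_p = √[μ(2/r₁ − 1/a_t)] = 522.7 m/s.
Δv₁ = v_p − v_c1 = 119.3 m/s.
At r₂: circular v_c2 = √(μ/r₂) = 176.5 m/s; transfer-apoapsis v_a = √[μ(2/r₂ − 1/a_t)] = 100.0 m/s.
Δv₂ = v_c2 − v_a = 76.45 m/s.
Total Δv = Δv₁ + Δv₂ = 195.7 m/s.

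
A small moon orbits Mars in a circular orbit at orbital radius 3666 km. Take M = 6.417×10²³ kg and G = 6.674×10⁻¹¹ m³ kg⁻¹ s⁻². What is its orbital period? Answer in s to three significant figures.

μ = GM = 6.674×10⁻¹¹ × 6.417×10²³ = 4.283×10¹³ m³/s².
r = 3666 km = 3.666×10⁶ m.
Kepler's third law: T = 2π√(r³/μ) = 2π√((3.666×10⁶)³ / 4.283×10¹³).
r³/μ = 1.150×10⁶ s², so T = 2π × 1.073×10³ = 6.739×10³ s.

T ≈ 6740 s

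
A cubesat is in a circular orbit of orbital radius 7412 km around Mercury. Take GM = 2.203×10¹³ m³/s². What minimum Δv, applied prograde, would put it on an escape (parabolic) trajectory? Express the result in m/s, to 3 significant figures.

Δv ≈ 714 m/s

r = 7412 km = 7.412×10⁶ m.
Circular speed v_c = √(μ/r) = 1724 m/s.
Escape speed v_esc = √(2μ/r) = √2 × v_c = 2438 m/s.
Δv = v_esc − v_c = 714.1 m/s.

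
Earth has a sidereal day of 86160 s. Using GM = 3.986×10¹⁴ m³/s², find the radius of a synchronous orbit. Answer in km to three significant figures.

A synchronous orbit has period T, so by Kepler's third law a = (μT²/4π²)^(1/3).
μT²/4π² = 3.986×10¹⁴ × (8.616×10⁴)² / 39.48 = 7.495×10²² m³.
a = 4.216×10⁷ m = 42163 km.

r_sync ≈ 42200 km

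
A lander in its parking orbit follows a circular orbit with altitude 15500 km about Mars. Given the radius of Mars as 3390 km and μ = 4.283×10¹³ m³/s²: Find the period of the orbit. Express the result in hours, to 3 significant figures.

r = 3390 + 15500 = 18890 km = 1.8890×10⁷ m.
Kepler's third law: T = 2π√(r³/μ) = 2π√((1.889×10⁷)³ / 4.283×10¹³).
r³/μ = 1.574×10⁸ s², so T = 2π × 1.255×10⁴ = 7.882×10⁴ s.
Converting: 7.882×10⁴ s ÷ 3600 = 21.90 hours.

T ≈ 21.9 hours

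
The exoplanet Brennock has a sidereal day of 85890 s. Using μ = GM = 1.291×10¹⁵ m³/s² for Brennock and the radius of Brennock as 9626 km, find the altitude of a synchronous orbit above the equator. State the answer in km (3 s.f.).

h_sync ≈ 52600 km

A synchronous orbit has period T, so by Kepler's third law a = (μT²/4π²)^(1/3).
μT²/4π² = 1.291×10¹⁵ × (8.589×10⁴)² / 39.48 = 2.412×10²³ m³.
a = 6.225×10⁷ m = 62252 km.
Altitude h = a − R = 62252 − 9626 = 52626 km.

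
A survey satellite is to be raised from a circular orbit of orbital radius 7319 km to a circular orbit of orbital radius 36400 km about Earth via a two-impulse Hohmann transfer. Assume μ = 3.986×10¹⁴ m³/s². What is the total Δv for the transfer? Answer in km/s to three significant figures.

Δv_total ≈ 3.54 km/s

r₁ = 7319 km = 7.319×10⁶ m.
r₂ = 36400 km = 3.640×10⁷ m.
Transfer ellipse a_t = (r₁ + r₂)/2 = 2.186×10⁷ m.
At r₁: circular v_c1 = √(μ/r₁) = 7380 m/s; transfer-perigee v_p = √[μ(2/r₁ − 1/a_t)] = 9523 m/s.
Δv₁ = v_p − v_c1 = 2143 m/s.
At r₂: circular v_c2 = √(μ/r₂) = 3309 m/s; transfer-apogee v_a = √[μ(2/r₂ − 1/a_t)] = 1915 m/s.
Δv₂ = v_c2 − v_a = 1394 m/s.
Total Δv = Δv₁ + Δv₂ = 3538 m/s = 3.538 km/s.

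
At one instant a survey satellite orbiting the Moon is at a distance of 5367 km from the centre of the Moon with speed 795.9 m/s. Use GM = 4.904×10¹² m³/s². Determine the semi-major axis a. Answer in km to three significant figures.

r = 5.367×10⁶ m.
Vis-viva rearranged: 1/a = 2/r − v²/μ = 3.726×10⁻⁷ − 1.292×10⁻⁷ = 2.435×10⁻⁷ m⁻¹.
a = 4.107×10⁶ m = 4107.2 km.

a ≈ 4110 km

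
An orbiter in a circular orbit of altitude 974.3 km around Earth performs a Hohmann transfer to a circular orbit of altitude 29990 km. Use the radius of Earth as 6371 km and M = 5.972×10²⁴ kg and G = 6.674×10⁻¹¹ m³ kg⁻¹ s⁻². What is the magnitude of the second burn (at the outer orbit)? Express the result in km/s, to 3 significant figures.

Δv ≈ 1.39 km/s

μ = GM = 6.674×10⁻¹¹ × 5.972×10²⁴ = 3.986×10¹⁴ m³/s².
r₁ = 6371 + 974.3 = 7345.3 km = 7.3453×10⁶ m.
r₂ = 6371 + 29990 = 36361 km = 3.6361×10⁷ m.
Transfer ellipse a_t = (r₁ + r₂)/2 = 2.185×10⁷ m.
At r₁: circular v_c1 = √(μ/r₁) = 7366 m/s; transfer-perigee v_p = √[μ(2/r₁ − 1/a_t)] = 9502 m/s.
At r₂: circular v_c2 = √(μ/r₂) = 3311 m/s; transfer-apogee v_a = √[μ(2/r₂ − 1/a_t)] = 1919 m/s.
Δv₂ = v_c2 − v_a = 1391 m/s.
= 1.391 km/s.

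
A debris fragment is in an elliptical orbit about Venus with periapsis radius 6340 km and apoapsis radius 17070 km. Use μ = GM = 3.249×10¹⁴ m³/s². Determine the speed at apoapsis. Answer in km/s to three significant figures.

v ≈ 3.21 km/s

Semi-major axis a = (r_p + r_a)/2 = 11705 km = 1.170×10⁷ m.
Vis-viva: v² = μ(2/r − 1/a) = 3.249×10¹⁴ × (1.172×10⁻⁷ − 8.543×10⁻⁸) = 1.031×10⁷ m²/s².
v = 3211 m/s = 3.211 km/s.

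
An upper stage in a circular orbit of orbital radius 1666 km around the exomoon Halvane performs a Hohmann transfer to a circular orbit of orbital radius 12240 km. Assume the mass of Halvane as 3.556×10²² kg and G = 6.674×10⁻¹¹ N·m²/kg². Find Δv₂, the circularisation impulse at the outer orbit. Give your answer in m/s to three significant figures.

μ = GM = 6.674×10⁻¹¹ × 3.556×10²² = 2.373×10¹² m³/s².
r₁ = 1666 km = 1.666×10⁶ m.
r₂ = 12240 km = 1.224×10⁷ m.
Transfer ellipse a_t = (r₁ + r₂)/2 = 6.953×10⁶ m.
At r₁: circular v_c1 = √(μ/r₁) = 1194 m/s; transfer-periapsis v_p = √[μ(2/r₁ − 1/a_t)] = 1584 m/s.
At r₂: circular v_c2 = √(μ/r₂) = 440.3 m/s; transfer-apoapsis v_a = √[μ(2/r₂ − 1/a_t)] = 215.5 m/s.
Δv₂ = v_c2 − v_a = 224.8 m/s.

Δv ≈ 225 m/s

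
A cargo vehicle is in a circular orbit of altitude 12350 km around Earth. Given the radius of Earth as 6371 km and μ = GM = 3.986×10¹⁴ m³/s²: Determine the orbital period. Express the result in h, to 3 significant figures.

r = 6371 + 12350 = 18721 km = 1.8721×10⁷ m.
Kepler's third law: T = 2π√(r³/μ) = 2π√((1.872×10⁷)³ / 3.986×10¹⁴).
r³/μ = 1.646×10⁷ s², so T = 2π × 4.057×10³ = 2.549×10⁴ s.
Converting: 2.549×10⁴ s ÷ 3600 = 7.081 h.

T ≈ 7.08 h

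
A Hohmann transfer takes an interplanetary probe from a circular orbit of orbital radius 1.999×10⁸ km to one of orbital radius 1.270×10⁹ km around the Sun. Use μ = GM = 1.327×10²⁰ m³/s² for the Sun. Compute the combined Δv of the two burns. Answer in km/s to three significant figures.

Δv_total ≈ 13.0 km/s

r₁ = 1.999×10⁸ km = 1.999×10¹¹ m.
r₂ = 1.270×10⁹ km = 1.270×10¹² m.
Transfer ellipse a_t = (r₁ + r₂)/2 = 7.350×10¹¹ m.
At r₁: circular v_c1 = √(μ/r₁) = 25760 m/s; transfer-perihelion v_p = √[μ(2/r₁ − 1/a_t)] = 33870 m/s.
Δv₁ = v_p − v_c1 = 8104 m/s.
At r₂: circular v_c2 = √(μ/r₂) = 10220 m/s; transfer-aphelion v_a = √[μ(2/r₂ − 1/a_t)] = 5331 m/s.
Δv₂ = v_c2 − v_a = 4891 m/s.
Total Δv = Δv₁ + Δv₂ = 12990 m/s = 12.99 km/s.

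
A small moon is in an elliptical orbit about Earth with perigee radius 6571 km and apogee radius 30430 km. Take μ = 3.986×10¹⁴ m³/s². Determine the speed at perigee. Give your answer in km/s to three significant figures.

Semi-major axis a = (r_p + r_a)/2 = 18500 km = 1.850×10⁷ m.
Vis-viva: v² = μ(2/r − 1/a) = 3.986×10¹⁴ × (3.044×10⁻⁷ − 5.405×10⁻⁸) = 9.978×10⁷ m²/s².
v = 9989 m/s = 9.989 km/s.

v ≈ 9.99 km/s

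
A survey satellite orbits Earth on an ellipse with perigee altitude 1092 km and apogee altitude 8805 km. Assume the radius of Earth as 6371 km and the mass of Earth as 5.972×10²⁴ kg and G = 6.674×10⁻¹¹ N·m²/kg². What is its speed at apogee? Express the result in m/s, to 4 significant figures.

μ = GM = 6.674×10⁻¹¹ × 5.972×10²⁴ = 3.986×10¹⁴ m³/s².
r_p = 6371 + 1092 = 7463.0 km = 7.4630×10⁶ m.
r_a = 6371 + 8805 = 15176 km = 1.5176×10⁷ m.
Semi-major axis a = (r_p + r_a)/2 = 11320 km = 1.132×10⁷ m.
Vis-viva: v² = μ(2/r − 1/a) = 3.986×10¹⁴ × (1.318×10⁻⁷ − 8.834×10⁻⁸) = 1.732×10⁷ m²/s².
v = 4161 m/s.

v ≈ 4161 m/s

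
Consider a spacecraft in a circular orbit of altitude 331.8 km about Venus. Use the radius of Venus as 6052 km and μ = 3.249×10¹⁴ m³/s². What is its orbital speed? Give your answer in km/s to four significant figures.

r = 6052 + 331.8 = 6383.8 km = 6.3838×10⁶ m.
For a circular orbit v = √(μ/r) = √(3.249×10¹⁴ / 6.384×10⁶) = √(5.089×10⁷) = 7134 m/s.
That is 7.134 km/s.

v ≈ 7.134 km/s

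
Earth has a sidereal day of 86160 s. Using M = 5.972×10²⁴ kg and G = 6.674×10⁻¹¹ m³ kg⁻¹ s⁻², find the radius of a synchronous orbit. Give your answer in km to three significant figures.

r_sync ≈ 42200 km

μ = GM = 6.674×10⁻¹¹ × 5.972×10²⁴ = 3.986×10¹⁴ m³/s².
A synchronous orbit has period T, so by Kepler's third law a = (μT²/4π²)^(1/3).
μT²/4π² = 3.986×10¹⁴ × (8.616×10⁴)² / 39.48 = 7.495×10²² m³.
a = 4.216×10⁷ m = 42162 km.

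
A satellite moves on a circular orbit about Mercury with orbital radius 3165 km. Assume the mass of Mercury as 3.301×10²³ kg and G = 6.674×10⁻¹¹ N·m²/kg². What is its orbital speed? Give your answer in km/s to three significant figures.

v ≈ 2.64 km/s

μ = GM = 6.674×10⁻¹¹ × 3.301×10²³ = 2.203×10¹³ m³/s².
r = 3165 km = 3.165×10⁶ m.
For a circular orbit v = √(μ/r) = √(2.203×10¹³ / 3.165×10⁶) = √(6.961×10⁶) = 2638 m/s.
That is 2.638 km/s.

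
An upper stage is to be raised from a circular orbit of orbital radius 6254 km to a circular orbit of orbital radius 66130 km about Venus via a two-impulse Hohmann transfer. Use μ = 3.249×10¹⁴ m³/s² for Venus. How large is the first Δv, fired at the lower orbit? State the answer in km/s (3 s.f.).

Δv ≈ 2.54 km/s

r₁ = 6254 km = 6.254×10⁶ m.
r₂ = 66130 km = 6.613×10⁷ m.
Transfer ellipse a_t = (r₁ + r₂)/2 = 3.619×10⁷ m.
At r₁: circular v_c1 = √(μ/r₁) = 7208 m/s; transfer-periapsis v_p = √[μ(2/r₁ − 1/a_t)] = 9743 m/s.
Δv₁ = v_p − v_c1 = 2535 m/s.
= 2.535 km/s.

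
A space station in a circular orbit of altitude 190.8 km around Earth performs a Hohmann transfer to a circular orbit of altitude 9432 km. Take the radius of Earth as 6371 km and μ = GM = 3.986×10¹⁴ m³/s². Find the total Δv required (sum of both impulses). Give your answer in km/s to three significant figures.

Δv_total ≈ 2.65 km/s

r₁ = 6371 + 190.8 = 6561.8 km = 6.5618×10⁶ m.
r₂ = 6371 + 9432 = 15803 km = 1.5803×10⁷ m.
Transfer ellipse a_t = (r₁ + r₂)/2 = 1.118×10⁷ m.
At r₁: circular v_c1 = √(μ/r₁) = 7794 m/s; transfer-perigee v_p = √[μ(2/r₁ − 1/a_t)] = 9265 m/s.
Δv₁ = v_p − v_c1 = 1471 m/s.
At r₂: circular v_c2 = √(μ/r₂) = 5022 m/s; transfer-apogee v_a = √[μ(2/r₂ − 1/a_t)] = 3847 m/s.
Δv₂ = v_c2 − v_a = 1175 m/s.
Total Δv = Δv₁ + Δv₂ = 2646 m/s = 2.646 km/s.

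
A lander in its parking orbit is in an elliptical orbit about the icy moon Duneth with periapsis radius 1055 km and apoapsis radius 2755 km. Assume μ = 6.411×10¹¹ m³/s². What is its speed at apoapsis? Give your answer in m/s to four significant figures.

v ≈ 359.0 m/s

Semi-major axis a = (r_p + r_a)/2 = 1905.0 km = 1.905×10⁶ m.
Vis-viva: v² = μ(2/r − 1/a) = 6.411×10¹¹ × (7.260×10⁻⁷ − 5.249×10⁻⁷) = 1.289×10⁵ m²/s².
v = 359.0 m/s.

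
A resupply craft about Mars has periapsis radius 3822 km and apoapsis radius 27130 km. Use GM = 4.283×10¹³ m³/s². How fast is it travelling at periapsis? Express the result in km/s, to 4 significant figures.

v ≈ 4.432 km/s

Semi-major axis a = (r_p + r_a)/2 = 15476 km = 1.548×10⁷ m.
Vis-viva: v² = μ(2/r − 1/a) = 4.283×10¹³ × (5.233×10⁻⁷ − 6.462×10⁻⁸) = 1.964×10⁷ m²/s².
v = 4432 m/s = 4.432 km/s.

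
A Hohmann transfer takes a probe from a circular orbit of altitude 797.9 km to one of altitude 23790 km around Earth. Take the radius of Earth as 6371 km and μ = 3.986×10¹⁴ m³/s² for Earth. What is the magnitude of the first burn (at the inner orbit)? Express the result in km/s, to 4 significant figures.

r₁ = 6371 + 797.9 = 7168.9 km = 7.1689×10⁶ m.
r₂ = 6371 + 23790 = 30161 km = 3.0161×10⁷ m.
Transfer ellipse a_t = (r₁ + r₂)/2 = 1.866×10⁷ m.
At r₁: circular v_c1 = √(μ/r₁) = 7457 m/s; transfer-perigee v_p = √[μ(2/r₁ − 1/a_t)] = 9479 m/s.
Δv₁ = v_p − v_c1 = 2022 m/s.
= 2.022 km/s.

Δv ≈ 2.022 km/s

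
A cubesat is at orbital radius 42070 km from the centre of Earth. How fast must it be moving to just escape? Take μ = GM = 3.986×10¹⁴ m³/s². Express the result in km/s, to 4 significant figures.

v_esc ≈ 4.353 km/s

r = 42070 km = 4.207×10⁷ m.
Escape speed v_esc = √(2μ/r) = √(2 × 3.986×10¹⁴ / 4.207×10⁷) = √(1.895×10⁷) = 4353 m/s.
= 4.353 km/s.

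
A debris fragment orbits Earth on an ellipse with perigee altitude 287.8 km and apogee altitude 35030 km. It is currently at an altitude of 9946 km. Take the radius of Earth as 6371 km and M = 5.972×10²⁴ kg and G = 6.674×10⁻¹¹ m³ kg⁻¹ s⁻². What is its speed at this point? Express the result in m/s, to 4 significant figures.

v ≈ 5680 m/s

μ = GM = 6.674×10⁻¹¹ × 5.972×10²⁴ = 3.986×10¹⁴ m³/s².
r_p = 6371 + 287.8 = 6658.8 km = 6.6588×10⁶ m.
r_a = 6371 + 35030 = 41401 km = 4.1401×10⁷ m.
r = 6371 + 9946 = 16317 km = 1.632×10⁷ m.
Semi-major axis a = (r_p + r_a)/2 = 24030 km = 2.403×10⁷ m.
Vis-viva: v² = μ(2/r − 1/a) = 3.986×10¹⁴ × (1.226×10⁻⁷ − 4.161×10⁻⁸) = 3.227×10⁷ m²/s².
v = 5680 m/s.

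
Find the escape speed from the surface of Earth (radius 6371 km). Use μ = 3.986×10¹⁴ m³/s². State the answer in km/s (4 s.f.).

v_esc ≈ 11.19 km/s

r = R = 6.371×10⁶ m.
Escape speed v_esc = √(2μ/r) = √(2 × 3.986×10¹⁴ / 6.371×10⁶) = √(1.251×10⁸) = 11190 m/s.
= 11.19 km/s.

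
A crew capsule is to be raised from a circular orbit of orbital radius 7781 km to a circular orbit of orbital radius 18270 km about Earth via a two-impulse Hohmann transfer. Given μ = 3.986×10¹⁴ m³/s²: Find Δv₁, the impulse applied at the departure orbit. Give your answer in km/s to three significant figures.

Δv ≈ 1.32 km/s

r₁ = 7781 km = 7.781×10⁶ m.
r₂ = 18270 km = 1.827×10⁷ m.
Transfer ellipse a_t = (r₁ + r₂)/2 = 1.303×10⁷ m.
At r₁: circular v_c1 = √(μ/r₁) = 7157 m/s; transfer-perigee v_p = √[μ(2/r₁ − 1/a_t)] = 8477 m/s.
Δv₁ = v_p − v_c1 = 1319 m/s.
= 1.319 km/s.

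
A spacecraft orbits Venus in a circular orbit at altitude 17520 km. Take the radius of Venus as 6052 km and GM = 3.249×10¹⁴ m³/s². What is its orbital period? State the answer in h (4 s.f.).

T ≈ 11.08 h

r = 6052 + 17520 = 23572 km = 2.3572×10⁷ m.
Kepler's third law: T = 2π√(r³/μ) = 2π√((2.357×10⁷)³ / 3.249×10¹⁴).
r³/μ = 4.031×10⁷ s², so T = 2π × 6.349×10³ = 3.989×10⁴ s.
Converting: 3.989×10⁴ s ÷ 3600 = 11.08 h.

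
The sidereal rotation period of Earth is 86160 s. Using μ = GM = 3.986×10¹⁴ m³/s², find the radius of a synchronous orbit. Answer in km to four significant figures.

A synchronous orbit has period T, so by Kepler's third law a = (μT²/4π²)^(1/3).
μT²/4π² = 3.986×10¹⁴ × (8.616×10⁴)² / 39.48 = 7.495×10²² m³.
a = 4.216×10⁷ m = 42163 km.

r_sync ≈ 42160 km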